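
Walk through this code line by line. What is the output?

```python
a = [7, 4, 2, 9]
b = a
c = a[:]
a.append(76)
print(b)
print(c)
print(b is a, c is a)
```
[7, 4, 2, 9, 76]
[7, 4, 2, 9]
True False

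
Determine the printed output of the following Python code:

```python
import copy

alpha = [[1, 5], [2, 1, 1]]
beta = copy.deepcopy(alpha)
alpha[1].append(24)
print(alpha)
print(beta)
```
[[1, 5], [2, 1, 1, 24]]
[[1, 5], [2, 1, 1]]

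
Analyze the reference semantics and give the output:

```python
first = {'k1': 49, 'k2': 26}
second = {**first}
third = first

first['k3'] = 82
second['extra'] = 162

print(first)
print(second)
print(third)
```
{'k1': 49, 'k2': 26, 'k3': 82}
{'k1': 49, 'k2': 26, 'extra': 162}
{'k1': 49, 'k2': 26, 'k3': 82}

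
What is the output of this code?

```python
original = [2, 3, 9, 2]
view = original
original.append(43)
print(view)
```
[2, 3, 9, 2, 43]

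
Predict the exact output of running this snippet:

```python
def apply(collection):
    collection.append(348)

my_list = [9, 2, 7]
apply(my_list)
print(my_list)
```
[9, 2, 7, 348]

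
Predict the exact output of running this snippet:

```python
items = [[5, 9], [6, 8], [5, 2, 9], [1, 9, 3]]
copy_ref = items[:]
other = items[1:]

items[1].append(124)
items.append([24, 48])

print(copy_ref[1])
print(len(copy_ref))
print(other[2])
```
[6, 8, 124]
4
[1, 9, 3]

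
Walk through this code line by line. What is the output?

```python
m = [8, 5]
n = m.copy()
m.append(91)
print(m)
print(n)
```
[8, 5, 91]
[8, 5]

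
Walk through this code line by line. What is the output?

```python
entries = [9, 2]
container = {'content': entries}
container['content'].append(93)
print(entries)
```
[9, 2, 93]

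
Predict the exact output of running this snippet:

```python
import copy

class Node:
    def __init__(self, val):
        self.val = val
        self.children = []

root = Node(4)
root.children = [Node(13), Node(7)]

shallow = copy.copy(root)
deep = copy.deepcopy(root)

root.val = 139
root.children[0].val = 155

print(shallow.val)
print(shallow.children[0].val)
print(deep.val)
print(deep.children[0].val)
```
4
155
4
13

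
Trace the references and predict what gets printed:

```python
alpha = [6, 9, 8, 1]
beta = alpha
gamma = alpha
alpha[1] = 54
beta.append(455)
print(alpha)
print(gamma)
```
[6, 54, 8, 1, 455]
[6, 54, 8, 1, 455]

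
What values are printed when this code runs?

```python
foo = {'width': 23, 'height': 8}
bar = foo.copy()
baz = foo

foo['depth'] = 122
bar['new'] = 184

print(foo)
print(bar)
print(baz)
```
{'width': 23, 'height': 8, 'depth': 122}
{'width': 23, 'height': 8, 'new': 184}
{'width': 23, 'height': 8, 'depth': 122}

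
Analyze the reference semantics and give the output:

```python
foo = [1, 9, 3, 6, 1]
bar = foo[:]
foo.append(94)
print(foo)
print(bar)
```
[1, 9, 3, 6, 1, 94]
[1, 9, 3, 6, 1]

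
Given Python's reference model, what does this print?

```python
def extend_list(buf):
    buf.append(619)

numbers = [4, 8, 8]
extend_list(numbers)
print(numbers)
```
[4, 8, 8, 619]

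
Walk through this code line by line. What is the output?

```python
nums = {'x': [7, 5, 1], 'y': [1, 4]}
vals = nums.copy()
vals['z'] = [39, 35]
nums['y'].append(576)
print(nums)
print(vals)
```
{'x': [7, 5, 1], 'y': [1, 4, 576]}
{'x': [7, 5, 1], 'y': [1, 4, 576], 'z': [39, 35]}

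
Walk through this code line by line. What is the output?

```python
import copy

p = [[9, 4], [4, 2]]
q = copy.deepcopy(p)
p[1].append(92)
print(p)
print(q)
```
[[9, 4], [4, 2, 92]]
[[9, 4], [4, 2]]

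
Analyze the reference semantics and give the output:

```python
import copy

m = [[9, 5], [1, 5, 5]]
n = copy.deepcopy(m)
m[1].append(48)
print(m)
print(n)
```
[[9, 5], [1, 5, 5, 48]]
[[9, 5], [1, 5, 5]]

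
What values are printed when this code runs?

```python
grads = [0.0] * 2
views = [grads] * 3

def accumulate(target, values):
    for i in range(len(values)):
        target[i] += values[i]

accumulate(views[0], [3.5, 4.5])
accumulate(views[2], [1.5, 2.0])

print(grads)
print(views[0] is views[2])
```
[5.0, 6.5]
True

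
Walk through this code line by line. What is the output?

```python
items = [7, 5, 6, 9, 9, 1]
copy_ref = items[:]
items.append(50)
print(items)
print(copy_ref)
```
[7, 5, 6, 9, 9, 1, 50]
[7, 5, 6, 9, 9, 1]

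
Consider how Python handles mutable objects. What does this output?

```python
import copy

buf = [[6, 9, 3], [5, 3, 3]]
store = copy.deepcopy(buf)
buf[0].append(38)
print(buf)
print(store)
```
[[6, 9, 3, 38], [5, 3, 3]]
[[6, 9, 3], [5, 3, 3]]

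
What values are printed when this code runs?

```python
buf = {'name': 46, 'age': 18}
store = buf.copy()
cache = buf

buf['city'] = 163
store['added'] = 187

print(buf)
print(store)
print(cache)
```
{'name': 46, 'age': 18, 'city': 163}
{'name': 46, 'age': 18, 'added': 187}
{'name': 46, 'age': 18, 'city': 163}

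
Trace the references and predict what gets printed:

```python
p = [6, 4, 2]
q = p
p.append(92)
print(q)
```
[6, 4, 2, 92]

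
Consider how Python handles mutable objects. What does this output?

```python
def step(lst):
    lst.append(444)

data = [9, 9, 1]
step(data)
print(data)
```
[9, 9, 1, 444]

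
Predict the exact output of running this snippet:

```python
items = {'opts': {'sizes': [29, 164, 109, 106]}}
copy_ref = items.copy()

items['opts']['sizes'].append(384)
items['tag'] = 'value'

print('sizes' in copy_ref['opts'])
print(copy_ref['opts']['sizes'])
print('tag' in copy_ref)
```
True
[29, 164, 109, 106, 384]
False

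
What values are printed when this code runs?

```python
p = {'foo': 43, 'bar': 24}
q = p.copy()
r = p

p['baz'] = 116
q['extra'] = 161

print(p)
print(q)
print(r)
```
{'foo': 43, 'bar': 24, 'baz': 116}
{'foo': 43, 'bar': 24, 'extra': 161}
{'foo': 43, 'bar': 24, 'baz': 116}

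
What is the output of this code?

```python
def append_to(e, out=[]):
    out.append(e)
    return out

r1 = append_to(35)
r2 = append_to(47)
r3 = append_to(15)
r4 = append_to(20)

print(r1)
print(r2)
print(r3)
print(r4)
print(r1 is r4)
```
[35, 47, 15, 20]
[35, 47, 15, 20]
[35, 47, 15, 20]
[35, 47, 15, 20]
True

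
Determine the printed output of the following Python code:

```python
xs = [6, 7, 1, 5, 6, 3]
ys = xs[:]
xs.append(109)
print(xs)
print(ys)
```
[6, 7, 1, 5, 6, 3, 109]
[6, 7, 1, 5, 6, 3]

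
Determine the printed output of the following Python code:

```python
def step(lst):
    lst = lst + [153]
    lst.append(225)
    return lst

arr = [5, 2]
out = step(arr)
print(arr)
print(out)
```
[5, 2]
[5, 2, 153, 225]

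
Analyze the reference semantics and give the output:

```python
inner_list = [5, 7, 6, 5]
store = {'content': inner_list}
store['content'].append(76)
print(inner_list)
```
[5, 7, 6, 5, 76]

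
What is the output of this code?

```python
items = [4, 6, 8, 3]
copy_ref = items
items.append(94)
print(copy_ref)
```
[4, 6, 8, 3, 94]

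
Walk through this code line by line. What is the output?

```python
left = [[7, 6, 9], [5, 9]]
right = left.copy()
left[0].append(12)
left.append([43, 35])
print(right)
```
[[7, 6, 9, 12], [5, 9]]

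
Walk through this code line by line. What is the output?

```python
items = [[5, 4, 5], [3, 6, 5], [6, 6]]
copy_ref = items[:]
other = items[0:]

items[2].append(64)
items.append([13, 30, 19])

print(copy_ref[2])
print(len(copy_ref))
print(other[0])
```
[6, 6, 64]
3
[5, 4, 5]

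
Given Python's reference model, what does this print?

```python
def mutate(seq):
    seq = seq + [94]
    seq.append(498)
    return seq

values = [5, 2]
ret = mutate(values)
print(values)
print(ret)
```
[5, 2]
[5, 2, 94, 498]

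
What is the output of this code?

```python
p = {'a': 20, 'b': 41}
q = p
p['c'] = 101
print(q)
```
{'a': 20, 'b': 41, 'c': 101}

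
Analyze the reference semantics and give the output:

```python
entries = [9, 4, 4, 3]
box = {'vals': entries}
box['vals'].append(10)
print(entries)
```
[9, 4, 4, 3, 10]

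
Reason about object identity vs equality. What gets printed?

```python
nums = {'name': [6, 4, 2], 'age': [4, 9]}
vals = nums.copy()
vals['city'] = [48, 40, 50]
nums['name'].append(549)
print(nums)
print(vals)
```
{'name': [6, 4, 2, 549], 'age': [4, 9]}
{'name': [6, 4, 2, 549], 'age': [4, 9], 'city': [48, 40, 50]}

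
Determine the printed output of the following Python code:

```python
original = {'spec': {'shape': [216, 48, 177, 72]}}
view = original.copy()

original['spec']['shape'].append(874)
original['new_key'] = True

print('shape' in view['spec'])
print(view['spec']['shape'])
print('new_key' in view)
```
True
[216, 48, 177, 72, 874]
False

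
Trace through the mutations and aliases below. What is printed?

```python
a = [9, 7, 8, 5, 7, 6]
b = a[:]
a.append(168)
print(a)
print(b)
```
[9, 7, 8, 5, 7, 6, 168]
[9, 7, 8, 5, 7, 6]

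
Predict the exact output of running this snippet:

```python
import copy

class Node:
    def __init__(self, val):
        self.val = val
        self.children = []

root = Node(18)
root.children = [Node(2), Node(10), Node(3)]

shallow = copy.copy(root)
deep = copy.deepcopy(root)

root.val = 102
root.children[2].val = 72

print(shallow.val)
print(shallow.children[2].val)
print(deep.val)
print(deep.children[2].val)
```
18
72
18
3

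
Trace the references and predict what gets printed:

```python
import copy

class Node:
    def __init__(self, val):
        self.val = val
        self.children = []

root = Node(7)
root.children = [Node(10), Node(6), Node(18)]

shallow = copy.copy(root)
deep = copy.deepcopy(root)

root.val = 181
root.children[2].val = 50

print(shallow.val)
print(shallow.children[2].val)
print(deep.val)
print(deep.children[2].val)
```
7
50
7
18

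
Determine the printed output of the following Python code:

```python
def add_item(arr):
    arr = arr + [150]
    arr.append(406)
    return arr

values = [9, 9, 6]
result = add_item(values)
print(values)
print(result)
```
[9, 9, 6]
[9, 9, 6, 150, 406]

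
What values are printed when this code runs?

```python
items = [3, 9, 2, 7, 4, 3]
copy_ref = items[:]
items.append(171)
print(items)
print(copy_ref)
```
[3, 9, 2, 7, 4, 3, 171]
[3, 9, 2, 7, 4, 3]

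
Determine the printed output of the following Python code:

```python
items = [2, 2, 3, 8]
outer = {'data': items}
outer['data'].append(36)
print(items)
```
[2, 2, 3, 8, 36]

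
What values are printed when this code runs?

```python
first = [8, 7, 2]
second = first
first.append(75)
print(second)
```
[8, 7, 2, 75]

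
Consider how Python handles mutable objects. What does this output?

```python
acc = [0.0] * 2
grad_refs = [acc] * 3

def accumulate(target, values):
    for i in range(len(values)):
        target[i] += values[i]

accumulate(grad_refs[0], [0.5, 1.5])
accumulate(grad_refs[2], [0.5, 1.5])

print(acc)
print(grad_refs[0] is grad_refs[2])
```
[1.0, 3.0]
True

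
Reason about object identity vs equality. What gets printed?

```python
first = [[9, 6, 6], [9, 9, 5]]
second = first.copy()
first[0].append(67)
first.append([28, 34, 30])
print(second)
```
[[9, 6, 6, 67], [9, 9, 5]]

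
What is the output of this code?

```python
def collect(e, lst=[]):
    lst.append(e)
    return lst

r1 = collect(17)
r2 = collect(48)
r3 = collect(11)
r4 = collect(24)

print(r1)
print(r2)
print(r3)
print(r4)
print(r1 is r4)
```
[17, 48, 11, 24]
[17, 48, 11, 24]
[17, 48, 11, 24]
[17, 48, 11, 24]
True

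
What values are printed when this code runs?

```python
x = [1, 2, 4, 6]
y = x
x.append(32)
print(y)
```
[1, 2, 4, 6, 32]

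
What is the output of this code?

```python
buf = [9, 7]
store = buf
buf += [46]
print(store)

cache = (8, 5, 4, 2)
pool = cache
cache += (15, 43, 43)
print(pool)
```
[9, 7, 46]
(8, 5, 4, 2)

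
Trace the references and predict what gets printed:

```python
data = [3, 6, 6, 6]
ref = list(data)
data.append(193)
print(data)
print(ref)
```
[3, 6, 6, 6, 193]
[3, 6, 6, 6]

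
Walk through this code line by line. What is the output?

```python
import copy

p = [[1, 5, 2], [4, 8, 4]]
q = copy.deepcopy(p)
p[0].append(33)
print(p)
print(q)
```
[[1, 5, 2, 33], [4, 8, 4]]
[[1, 5, 2], [4, 8, 4]]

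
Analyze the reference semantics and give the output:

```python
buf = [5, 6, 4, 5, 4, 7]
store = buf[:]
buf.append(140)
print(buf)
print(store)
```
[5, 6, 4, 5, 4, 7, 140]
[5, 6, 4, 5, 4, 7]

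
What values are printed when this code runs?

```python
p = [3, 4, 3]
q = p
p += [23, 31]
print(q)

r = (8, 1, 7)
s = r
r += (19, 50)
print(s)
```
[3, 4, 3, 23, 31]
(8, 1, 7)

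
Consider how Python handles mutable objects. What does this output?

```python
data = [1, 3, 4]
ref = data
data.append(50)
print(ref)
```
[1, 3, 4, 50]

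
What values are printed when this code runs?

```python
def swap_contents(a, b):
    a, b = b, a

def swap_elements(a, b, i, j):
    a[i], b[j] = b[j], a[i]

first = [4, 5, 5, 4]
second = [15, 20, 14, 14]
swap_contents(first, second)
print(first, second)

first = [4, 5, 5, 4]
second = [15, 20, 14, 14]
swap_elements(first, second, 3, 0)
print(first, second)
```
[4, 5, 5, 4] [15, 20, 14, 14]
[4, 5, 5, 15] [4, 20, 14, 14]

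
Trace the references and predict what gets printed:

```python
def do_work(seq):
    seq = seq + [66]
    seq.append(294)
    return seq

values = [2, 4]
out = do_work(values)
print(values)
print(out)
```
[2, 4]
[2, 4, 66, 294]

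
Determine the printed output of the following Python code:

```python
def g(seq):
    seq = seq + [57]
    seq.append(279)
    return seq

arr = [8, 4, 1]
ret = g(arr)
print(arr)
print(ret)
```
[8, 4, 1]
[8, 4, 1, 57, 279]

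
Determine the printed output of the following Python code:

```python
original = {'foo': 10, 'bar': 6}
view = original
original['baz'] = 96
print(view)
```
{'foo': 10, 'bar': 6, 'baz': 96}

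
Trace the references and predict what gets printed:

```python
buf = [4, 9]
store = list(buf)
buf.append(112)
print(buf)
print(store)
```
[4, 9, 112]
[4, 9]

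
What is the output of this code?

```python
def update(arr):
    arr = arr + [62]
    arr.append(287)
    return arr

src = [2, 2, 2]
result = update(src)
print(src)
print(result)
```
[2, 2, 2]
[2, 2, 2, 62, 287]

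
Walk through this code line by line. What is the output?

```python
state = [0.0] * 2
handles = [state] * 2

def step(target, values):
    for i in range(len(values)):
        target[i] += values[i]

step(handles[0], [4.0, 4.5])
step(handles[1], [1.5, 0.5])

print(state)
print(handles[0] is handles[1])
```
[5.5, 5.0]
True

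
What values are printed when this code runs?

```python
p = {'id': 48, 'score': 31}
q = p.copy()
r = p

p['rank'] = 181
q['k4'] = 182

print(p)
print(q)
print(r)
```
{'id': 48, 'score': 31, 'rank': 181}
{'id': 48, 'score': 31, 'k4': 182}
{'id': 48, 'score': 31, 'rank': 181}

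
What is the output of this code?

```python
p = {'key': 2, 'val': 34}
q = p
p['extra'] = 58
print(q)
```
{'key': 2, 'val': 34, 'extra': 58}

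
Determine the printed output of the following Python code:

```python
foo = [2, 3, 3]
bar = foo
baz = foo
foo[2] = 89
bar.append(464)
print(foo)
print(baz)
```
[2, 3, 89, 464]
[2, 3, 89, 464]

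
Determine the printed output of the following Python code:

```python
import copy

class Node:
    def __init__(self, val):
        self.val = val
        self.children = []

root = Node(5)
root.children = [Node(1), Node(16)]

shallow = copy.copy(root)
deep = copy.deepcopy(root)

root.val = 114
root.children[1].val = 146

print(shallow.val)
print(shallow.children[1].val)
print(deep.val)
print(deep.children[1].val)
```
5
146
5
16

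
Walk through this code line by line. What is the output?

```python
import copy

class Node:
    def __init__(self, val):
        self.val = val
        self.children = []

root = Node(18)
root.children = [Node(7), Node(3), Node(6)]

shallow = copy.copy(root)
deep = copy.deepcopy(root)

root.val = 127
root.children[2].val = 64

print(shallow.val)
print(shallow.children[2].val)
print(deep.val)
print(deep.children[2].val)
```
18
64
18
6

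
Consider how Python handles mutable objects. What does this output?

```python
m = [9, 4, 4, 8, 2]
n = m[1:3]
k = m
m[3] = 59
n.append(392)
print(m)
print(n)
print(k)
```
[9, 4, 4, 59, 2]
[4, 4, 392]
[9, 4, 4, 59, 2]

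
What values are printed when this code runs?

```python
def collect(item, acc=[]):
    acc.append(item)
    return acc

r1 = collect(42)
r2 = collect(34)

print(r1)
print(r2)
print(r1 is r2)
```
[42, 34]
[42, 34]
True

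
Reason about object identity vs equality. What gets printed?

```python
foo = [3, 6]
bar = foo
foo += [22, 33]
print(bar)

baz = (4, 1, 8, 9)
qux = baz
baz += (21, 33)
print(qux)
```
[3, 6, 22, 33]
(4, 1, 8, 9)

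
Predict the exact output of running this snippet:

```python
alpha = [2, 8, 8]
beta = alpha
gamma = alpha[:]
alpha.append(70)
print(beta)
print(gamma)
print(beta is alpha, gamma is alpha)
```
[2, 8, 8, 70]
[2, 8, 8]
True False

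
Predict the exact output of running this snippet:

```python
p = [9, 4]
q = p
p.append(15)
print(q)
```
[9, 4, 15]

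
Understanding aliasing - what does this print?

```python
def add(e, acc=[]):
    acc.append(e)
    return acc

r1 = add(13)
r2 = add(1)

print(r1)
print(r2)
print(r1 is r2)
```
[13, 1]
[13, 1]
True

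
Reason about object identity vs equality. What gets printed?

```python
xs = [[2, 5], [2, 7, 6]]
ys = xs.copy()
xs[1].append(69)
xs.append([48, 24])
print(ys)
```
[[2, 5], [2, 7, 6, 69]]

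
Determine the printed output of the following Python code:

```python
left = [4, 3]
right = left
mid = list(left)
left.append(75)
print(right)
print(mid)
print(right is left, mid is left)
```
[4, 3, 75]
[4, 3]
True False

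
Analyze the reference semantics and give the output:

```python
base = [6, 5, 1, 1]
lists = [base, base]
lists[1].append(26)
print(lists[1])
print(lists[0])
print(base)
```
[6, 5, 1, 1, 26]
[6, 5, 1, 1, 26]
[6, 5, 1, 1, 26]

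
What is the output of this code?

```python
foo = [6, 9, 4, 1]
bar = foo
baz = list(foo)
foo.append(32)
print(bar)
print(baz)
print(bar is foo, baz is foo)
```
[6, 9, 4, 1, 32]
[6, 9, 4, 1]
True False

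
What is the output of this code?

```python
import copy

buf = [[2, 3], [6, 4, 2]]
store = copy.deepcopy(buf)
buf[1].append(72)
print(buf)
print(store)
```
[[2, 3], [6, 4, 2, 72]]
[[2, 3], [6, 4, 2]]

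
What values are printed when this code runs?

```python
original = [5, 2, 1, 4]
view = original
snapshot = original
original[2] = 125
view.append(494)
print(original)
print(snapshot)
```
[5, 2, 125, 4, 494]
[5, 2, 125, 4, 494]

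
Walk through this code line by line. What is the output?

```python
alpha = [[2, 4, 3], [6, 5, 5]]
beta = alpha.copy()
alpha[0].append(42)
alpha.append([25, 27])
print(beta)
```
[[2, 4, 3, 42], [6, 5, 5]]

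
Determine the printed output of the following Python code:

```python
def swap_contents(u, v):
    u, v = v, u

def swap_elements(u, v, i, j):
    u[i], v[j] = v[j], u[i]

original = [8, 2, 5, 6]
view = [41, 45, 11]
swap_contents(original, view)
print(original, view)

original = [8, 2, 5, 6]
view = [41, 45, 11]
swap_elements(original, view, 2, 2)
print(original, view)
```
[8, 2, 5, 6] [41, 45, 11]
[8, 2, 11, 6] [41, 45, 5]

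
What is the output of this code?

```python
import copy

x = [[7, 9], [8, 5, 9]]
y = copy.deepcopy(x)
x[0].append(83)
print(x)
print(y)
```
[[7, 9, 83], [8, 5, 9]]
[[7, 9], [8, 5, 9]]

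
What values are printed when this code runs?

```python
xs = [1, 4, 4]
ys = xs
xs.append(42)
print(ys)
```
[1, 4, 4, 42]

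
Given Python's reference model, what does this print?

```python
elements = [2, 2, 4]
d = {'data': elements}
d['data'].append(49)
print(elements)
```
[2, 2, 4, 49]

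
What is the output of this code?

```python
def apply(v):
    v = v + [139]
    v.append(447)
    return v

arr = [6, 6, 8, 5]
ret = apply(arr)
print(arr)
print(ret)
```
[6, 6, 8, 5]
[6, 6, 8, 5, 139, 447]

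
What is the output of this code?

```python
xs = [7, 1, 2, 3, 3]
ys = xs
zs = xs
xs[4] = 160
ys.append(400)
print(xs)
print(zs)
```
[7, 1, 2, 3, 160, 400]
[7, 1, 2, 3, 160, 400]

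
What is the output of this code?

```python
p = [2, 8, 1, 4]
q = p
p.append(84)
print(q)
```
[2, 8, 1, 4, 84]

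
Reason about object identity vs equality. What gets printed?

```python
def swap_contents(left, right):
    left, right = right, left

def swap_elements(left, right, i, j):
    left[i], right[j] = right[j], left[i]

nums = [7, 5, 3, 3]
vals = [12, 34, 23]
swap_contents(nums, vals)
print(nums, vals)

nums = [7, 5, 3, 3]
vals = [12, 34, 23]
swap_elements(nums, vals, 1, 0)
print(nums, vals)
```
[7, 5, 3, 3] [12, 34, 23]
[7, 12, 3, 3] [5, 34, 23]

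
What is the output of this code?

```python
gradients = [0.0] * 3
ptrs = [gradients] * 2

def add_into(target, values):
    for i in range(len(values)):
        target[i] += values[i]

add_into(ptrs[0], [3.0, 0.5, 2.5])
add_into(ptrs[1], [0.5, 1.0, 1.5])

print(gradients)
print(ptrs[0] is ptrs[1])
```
[3.5, 1.5, 4.0]
True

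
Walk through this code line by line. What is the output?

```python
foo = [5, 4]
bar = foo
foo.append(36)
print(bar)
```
[5, 4, 36]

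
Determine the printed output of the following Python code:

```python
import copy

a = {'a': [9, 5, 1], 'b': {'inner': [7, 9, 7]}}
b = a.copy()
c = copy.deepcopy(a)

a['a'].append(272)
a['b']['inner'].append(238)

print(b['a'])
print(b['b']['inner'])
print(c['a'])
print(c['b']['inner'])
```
[9, 5, 1, 272]
[7, 9, 7, 238]
[9, 5, 1]
[7, 9, 7]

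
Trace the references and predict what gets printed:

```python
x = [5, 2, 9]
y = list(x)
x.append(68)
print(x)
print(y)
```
[5, 2, 9, 68]
[5, 2, 9]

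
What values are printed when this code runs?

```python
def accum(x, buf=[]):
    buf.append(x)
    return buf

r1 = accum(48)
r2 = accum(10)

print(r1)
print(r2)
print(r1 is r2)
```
[48, 10]
[48, 10]
True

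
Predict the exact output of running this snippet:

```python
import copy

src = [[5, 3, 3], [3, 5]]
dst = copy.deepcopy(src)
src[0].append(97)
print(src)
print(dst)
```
[[5, 3, 3, 97], [3, 5]]
[[5, 3, 3], [3, 5]]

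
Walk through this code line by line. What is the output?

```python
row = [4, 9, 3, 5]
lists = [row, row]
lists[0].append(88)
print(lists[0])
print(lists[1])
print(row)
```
[4, 9, 3, 5, 88]
[4, 9, 3, 5, 88]
[4, 9, 3, 5, 88]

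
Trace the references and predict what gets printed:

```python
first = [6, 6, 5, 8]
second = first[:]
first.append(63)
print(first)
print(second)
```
[6, 6, 5, 8, 63]
[6, 6, 5, 8]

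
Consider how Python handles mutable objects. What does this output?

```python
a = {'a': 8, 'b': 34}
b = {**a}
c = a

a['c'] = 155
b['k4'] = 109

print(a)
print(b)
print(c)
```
{'a': 8, 'b': 34, 'c': 155}
{'a': 8, 'b': 34, 'k4': 109}
{'a': 8, 'b': 34, 'c': 155}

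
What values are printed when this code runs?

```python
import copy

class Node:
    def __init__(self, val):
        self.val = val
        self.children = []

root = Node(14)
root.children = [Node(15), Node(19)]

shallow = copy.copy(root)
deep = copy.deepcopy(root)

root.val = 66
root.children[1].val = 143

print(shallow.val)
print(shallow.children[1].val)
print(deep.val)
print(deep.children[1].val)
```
14
143
14
19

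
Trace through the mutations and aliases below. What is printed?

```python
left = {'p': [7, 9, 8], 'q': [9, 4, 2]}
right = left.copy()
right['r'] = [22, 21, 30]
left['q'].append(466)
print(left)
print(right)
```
{'p': [7, 9, 8], 'q': [9, 4, 2, 466]}
{'p': [7, 9, 8], 'q': [9, 4, 2, 466], 'r': [22, 21, 30]}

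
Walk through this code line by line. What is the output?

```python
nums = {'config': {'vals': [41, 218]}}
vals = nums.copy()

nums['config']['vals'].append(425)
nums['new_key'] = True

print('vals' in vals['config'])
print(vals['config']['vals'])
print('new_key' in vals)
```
True
[41, 218, 425]
False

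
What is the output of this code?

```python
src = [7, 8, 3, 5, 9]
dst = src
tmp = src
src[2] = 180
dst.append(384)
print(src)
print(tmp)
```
[7, 8, 180, 5, 9, 384]
[7, 8, 180, 5, 9, 384]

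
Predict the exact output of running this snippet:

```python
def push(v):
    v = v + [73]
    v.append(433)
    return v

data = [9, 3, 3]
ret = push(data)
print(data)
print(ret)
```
[9, 3, 3]
[9, 3, 3, 73, 433]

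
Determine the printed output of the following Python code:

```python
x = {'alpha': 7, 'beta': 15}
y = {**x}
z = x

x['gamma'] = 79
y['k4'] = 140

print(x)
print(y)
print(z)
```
{'alpha': 7, 'beta': 15, 'gamma': 79}
{'alpha': 7, 'beta': 15, 'k4': 140}
{'alpha': 7, 'beta': 15, 'gamma': 79}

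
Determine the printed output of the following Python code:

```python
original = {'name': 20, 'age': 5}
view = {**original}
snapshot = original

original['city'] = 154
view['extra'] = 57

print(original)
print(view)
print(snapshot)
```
{'name': 20, 'age': 5, 'city': 154}
{'name': 20, 'age': 5, 'extra': 57}
{'name': 20, 'age': 5, 'city': 154}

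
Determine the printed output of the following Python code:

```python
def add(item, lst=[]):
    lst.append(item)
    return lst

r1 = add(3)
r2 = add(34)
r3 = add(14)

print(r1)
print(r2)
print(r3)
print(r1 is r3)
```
[3, 34, 14]
[3, 34, 14]
[3, 34, 14]
True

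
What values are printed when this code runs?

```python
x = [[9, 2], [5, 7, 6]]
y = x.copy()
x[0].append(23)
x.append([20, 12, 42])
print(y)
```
[[9, 2, 23], [5, 7, 6]]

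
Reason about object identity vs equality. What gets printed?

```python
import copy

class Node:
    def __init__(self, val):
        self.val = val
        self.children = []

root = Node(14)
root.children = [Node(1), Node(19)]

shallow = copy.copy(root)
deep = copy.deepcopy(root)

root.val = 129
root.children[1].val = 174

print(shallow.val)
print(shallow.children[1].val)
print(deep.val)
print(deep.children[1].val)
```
14
174
14
19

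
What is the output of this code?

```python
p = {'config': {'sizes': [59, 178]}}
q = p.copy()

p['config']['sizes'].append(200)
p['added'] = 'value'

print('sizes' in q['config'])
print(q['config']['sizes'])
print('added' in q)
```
True
[59, 178, 200]
False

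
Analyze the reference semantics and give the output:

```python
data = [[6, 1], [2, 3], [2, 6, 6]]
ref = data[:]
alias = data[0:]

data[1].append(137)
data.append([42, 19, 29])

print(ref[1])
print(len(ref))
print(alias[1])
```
[2, 3, 137]
3
[2, 3, 137]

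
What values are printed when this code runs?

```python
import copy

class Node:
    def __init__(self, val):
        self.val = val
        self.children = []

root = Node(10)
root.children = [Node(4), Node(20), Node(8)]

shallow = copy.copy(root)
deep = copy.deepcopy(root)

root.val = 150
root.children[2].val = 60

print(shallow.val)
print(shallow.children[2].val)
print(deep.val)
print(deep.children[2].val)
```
10
60
10
8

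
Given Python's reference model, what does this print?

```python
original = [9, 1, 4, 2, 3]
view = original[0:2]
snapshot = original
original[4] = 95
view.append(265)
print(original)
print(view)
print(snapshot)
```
[9, 1, 4, 2, 95]
[9, 1, 265]
[9, 1, 4, 2, 95]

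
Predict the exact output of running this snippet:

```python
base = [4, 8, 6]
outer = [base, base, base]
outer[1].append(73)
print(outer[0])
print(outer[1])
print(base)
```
[4, 8, 6, 73]
[4, 8, 6, 73]
[4, 8, 6, 73]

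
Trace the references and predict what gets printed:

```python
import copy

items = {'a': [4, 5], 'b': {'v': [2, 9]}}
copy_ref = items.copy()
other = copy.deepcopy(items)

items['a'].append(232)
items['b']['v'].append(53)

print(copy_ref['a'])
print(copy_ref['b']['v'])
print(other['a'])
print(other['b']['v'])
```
[4, 5, 232]
[2, 9, 53]
[4, 5]
[2, 9]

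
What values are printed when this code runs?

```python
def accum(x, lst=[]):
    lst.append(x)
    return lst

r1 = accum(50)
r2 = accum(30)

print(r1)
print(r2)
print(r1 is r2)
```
[50, 30]
[50, 30]
True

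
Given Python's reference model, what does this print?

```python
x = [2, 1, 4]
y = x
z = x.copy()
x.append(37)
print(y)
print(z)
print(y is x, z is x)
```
[2, 1, 4, 37]
[2, 1, 4]
True False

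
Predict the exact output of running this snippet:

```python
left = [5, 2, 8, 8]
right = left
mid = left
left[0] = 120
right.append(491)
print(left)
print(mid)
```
[120, 2, 8, 8, 491]
[120, 2, 8, 8, 491]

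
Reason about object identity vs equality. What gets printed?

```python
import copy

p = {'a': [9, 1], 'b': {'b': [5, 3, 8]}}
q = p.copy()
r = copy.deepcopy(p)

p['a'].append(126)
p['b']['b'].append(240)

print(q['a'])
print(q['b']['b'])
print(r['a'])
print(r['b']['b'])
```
[9, 1, 126]
[5, 3, 8, 240]
[9, 1]
[5, 3, 8]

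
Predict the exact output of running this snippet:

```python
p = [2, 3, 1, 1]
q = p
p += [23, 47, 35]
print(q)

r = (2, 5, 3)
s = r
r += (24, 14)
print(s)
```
[2, 3, 1, 1, 23, 47, 35]
(2, 5, 3)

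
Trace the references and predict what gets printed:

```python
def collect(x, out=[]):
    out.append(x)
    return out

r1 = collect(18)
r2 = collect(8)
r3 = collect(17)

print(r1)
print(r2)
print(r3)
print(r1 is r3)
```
[18, 8, 17]
[18, 8, 17]
[18, 8, 17]
True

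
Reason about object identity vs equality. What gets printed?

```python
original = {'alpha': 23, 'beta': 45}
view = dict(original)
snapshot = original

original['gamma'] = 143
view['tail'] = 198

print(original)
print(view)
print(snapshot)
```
{'alpha': 23, 'beta': 45, 'gamma': 143}
{'alpha': 23, 'beta': 45, 'tail': 198}
{'alpha': 23, 'beta': 45, 'gamma': 143}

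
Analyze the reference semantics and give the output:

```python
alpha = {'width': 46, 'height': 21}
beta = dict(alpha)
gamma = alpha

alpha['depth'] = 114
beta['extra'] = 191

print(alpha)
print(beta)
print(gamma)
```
{'width': 46, 'height': 21, 'depth': 114}
{'width': 46, 'height': 21, 'extra': 191}
{'width': 46, 'height': 21, 'depth': 114}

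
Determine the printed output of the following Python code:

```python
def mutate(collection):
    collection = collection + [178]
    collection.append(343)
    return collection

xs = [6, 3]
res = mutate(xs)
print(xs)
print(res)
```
[6, 3]
[6, 3, 178, 343]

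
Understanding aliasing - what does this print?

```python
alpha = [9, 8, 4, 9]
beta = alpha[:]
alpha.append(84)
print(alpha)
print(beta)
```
[9, 8, 4, 9, 84]
[9, 8, 4, 9]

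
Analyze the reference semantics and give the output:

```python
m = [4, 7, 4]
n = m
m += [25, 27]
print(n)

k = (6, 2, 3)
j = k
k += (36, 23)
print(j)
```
[4, 7, 4, 25, 27]
(6, 2, 3)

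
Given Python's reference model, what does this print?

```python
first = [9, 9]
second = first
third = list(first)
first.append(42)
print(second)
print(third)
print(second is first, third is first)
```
[9, 9, 42]
[9, 9]
True False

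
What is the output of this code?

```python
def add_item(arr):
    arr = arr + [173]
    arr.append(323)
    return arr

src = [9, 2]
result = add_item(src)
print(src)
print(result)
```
[9, 2]
[9, 2, 173, 323]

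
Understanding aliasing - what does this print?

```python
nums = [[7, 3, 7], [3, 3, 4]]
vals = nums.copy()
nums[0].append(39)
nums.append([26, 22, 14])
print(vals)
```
[[7, 3, 7, 39], [3, 3, 4]]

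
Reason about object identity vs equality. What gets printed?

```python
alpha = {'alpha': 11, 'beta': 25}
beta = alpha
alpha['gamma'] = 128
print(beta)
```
{'alpha': 11, 'beta': 25, 'gamma': 128}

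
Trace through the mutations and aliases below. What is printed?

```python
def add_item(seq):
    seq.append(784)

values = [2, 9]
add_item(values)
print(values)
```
[2, 9, 784]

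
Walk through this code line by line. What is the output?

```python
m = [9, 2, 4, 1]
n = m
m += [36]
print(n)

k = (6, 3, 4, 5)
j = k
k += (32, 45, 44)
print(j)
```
[9, 2, 4, 1, 36]
(6, 3, 4, 5)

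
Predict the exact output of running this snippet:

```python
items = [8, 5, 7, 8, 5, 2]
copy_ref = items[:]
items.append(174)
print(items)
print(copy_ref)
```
[8, 5, 7, 8, 5, 2, 174]
[8, 5, 7, 8, 5, 2]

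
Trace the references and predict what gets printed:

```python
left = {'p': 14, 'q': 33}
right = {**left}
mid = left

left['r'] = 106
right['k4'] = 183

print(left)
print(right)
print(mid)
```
{'p': 14, 'q': 33, 'r': 106}
{'p': 14, 'q': 33, 'k4': 183}
{'p': 14, 'q': 33, 'r': 106}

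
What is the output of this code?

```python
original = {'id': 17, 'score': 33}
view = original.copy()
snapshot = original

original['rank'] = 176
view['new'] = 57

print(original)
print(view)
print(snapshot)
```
{'id': 17, 'score': 33, 'rank': 176}
{'id': 17, 'score': 33, 'new': 57}
{'id': 17, 'score': 33, 'rank': 176}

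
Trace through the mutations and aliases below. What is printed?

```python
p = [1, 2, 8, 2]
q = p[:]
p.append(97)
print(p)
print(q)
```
[1, 2, 8, 2, 97]
[1, 2, 8, 2]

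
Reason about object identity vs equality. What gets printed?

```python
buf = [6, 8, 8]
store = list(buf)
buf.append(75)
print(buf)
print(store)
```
[6, 8, 8, 75]
[6, 8, 8]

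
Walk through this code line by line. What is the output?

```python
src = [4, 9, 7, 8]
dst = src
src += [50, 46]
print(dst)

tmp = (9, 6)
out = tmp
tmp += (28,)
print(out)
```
[4, 9, 7, 8, 50, 46]
(9, 6)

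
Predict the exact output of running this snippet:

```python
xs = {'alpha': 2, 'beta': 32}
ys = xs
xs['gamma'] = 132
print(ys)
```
{'alpha': 2, 'beta': 32, 'gamma': 132}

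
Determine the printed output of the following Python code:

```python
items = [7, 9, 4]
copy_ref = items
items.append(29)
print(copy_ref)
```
[7, 9, 4, 29]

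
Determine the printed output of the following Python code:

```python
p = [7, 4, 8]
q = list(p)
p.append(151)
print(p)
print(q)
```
[7, 4, 8, 151]
[7, 4, 8]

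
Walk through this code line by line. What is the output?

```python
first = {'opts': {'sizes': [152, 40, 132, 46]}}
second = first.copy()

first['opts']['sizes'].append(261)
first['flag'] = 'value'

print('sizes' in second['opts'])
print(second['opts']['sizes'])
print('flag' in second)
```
True
[152, 40, 132, 46, 261]
False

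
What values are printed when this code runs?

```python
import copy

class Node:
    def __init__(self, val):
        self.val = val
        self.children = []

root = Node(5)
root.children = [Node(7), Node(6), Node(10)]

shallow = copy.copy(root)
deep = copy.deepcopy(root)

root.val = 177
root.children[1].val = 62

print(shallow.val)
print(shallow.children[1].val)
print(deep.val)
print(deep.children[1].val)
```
5
62
5
6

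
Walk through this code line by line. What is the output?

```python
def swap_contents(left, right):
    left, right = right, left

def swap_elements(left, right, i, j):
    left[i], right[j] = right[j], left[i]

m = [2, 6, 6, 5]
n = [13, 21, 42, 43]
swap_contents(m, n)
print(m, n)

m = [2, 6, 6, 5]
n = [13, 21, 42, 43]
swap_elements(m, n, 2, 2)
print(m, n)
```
[2, 6, 6, 5] [13, 21, 42, 43]
[2, 6, 42, 5] [13, 21, 6, 43]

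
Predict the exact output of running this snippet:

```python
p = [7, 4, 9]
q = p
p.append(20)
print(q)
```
[7, 4, 9, 20]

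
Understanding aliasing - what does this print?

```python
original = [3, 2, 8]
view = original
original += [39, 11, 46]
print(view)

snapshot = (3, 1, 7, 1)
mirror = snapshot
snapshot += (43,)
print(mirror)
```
[3, 2, 8, 39, 11, 46]
(3, 1, 7, 1)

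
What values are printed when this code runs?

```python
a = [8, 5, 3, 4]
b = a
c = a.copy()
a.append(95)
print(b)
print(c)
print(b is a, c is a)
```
[8, 5, 3, 4, 95]
[8, 5, 3, 4]
True False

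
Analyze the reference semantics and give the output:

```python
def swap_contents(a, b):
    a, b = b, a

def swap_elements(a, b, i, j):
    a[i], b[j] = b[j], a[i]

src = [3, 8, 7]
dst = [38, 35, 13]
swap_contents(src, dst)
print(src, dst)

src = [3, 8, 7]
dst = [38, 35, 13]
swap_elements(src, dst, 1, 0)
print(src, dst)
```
[3, 8, 7] [38, 35, 13]
[3, 38, 7] [8, 35, 13]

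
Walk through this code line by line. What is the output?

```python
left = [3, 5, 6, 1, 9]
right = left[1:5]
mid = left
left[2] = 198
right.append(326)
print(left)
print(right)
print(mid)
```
[3, 5, 198, 1, 9]
[5, 6, 1, 9, 326]
[3, 5, 198, 1, 9]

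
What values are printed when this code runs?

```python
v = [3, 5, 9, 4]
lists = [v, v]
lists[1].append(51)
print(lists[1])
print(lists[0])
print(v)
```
[3, 5, 9, 4, 51]
[3, 5, 9, 4, 51]
[3, 5, 9, 4, 51]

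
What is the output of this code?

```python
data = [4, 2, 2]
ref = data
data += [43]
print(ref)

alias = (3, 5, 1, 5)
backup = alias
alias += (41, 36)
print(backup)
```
[4, 2, 2, 43]
(3, 5, 1, 5)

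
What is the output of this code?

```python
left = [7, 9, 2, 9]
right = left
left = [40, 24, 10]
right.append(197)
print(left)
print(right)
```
[40, 24, 10]
[7, 9, 2, 9, 197]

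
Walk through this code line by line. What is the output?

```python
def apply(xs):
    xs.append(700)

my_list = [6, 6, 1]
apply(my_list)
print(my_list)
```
[6, 6, 1, 700]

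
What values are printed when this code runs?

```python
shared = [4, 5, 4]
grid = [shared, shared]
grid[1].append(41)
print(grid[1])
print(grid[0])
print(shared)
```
[4, 5, 4, 41]
[4, 5, 4, 41]
[4, 5, 4, 41]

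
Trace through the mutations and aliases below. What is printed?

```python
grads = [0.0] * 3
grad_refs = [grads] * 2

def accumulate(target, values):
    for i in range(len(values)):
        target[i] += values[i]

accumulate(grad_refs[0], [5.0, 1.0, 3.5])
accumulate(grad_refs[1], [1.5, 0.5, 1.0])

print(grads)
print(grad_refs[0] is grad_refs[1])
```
[6.5, 1.5, 4.5]
True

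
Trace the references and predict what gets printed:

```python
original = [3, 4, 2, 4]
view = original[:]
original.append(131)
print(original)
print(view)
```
[3, 4, 2, 4, 131]
[3, 4, 2, 4]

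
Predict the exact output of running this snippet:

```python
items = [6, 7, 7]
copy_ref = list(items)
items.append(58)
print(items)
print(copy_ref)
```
[6, 7, 7, 58]
[6, 7, 7]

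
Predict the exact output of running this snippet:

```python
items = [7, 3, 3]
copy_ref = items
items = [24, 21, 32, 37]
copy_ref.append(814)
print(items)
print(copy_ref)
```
[24, 21, 32, 37]
[7, 3, 3, 814]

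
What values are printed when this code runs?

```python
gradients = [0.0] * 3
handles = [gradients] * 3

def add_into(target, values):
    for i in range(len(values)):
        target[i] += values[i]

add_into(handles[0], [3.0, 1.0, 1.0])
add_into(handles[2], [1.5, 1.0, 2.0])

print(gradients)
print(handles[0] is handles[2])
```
[4.5, 2.0, 3.0]
True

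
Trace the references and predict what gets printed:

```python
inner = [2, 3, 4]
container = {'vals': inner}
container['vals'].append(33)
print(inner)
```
[2, 3, 4, 33]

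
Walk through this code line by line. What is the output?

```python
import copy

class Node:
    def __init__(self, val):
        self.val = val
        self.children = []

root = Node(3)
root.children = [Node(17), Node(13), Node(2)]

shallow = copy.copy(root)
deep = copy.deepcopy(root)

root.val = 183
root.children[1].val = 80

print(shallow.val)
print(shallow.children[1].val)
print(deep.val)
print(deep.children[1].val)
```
3
80
3
13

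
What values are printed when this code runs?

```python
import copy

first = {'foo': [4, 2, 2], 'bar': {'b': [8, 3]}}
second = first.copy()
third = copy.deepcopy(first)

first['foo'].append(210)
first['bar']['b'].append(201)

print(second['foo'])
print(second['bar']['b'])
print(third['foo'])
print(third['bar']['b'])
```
[4, 2, 2, 210]
[8, 3, 201]
[4, 2, 2]
[8, 3]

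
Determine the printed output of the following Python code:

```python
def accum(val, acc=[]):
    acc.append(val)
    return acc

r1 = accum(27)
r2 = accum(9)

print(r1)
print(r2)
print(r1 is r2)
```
[27, 9]
[27, 9]
True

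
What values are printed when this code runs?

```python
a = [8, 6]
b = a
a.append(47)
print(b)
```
[8, 6, 47]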